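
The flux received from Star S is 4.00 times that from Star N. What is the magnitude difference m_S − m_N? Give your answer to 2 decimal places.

m_S − m_N = −2.5 log₁₀(F_S/F_N) = −2.5 log₁₀(4.00) = −2.5 × (0.602) = -1.505.

-1.51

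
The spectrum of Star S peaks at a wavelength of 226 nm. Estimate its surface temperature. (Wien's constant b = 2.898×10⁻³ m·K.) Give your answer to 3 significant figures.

1.28×10^4 K

T = b/λ_max = 2.898×10⁻³ / (226×10⁻⁹) = 1.282×10^4 K.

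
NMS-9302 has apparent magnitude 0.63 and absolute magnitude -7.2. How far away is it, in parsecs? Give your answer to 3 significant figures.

m − M = 5 log₁₀(d/10 pc)
0.63 − (-7.2) = 7.83 = 5 log₁₀(d/10)
d = 10 × 10^(7.83/5) = 10 × 10^1.566 = 368.1 pc.

368 pc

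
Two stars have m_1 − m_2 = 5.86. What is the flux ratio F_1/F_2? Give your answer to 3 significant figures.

F_1/F_2 = 10^(−(m_1 − m_2)/2.5) = 10^(-5.86/2.5) = 10^-2.344 = 0.004529.

0.00453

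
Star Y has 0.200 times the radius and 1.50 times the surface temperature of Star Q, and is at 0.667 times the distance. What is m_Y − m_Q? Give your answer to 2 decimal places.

0.85

L_Y/L_Q = (0.200)²(1.50)⁴ = 0.2025.
F_Y/F_Q = (L_Y/L_Q)/(d_Y/d_Q)² = 0.2025/0.4449 = 0.4552.
m_Y − m_Q = −2.5 log₁₀(0.4552) = 0.85.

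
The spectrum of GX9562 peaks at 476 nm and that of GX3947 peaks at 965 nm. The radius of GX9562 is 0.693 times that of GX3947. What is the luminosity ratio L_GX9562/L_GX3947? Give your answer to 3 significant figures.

8.11

Wien's law gives T ∝ 1/λ_max, so T_GX9562/T_GX3947 = λ_GX3947/λ_GX9562 = 965/476 = 2.027.
Then L ∝ R²T⁴ gives L_GX9562/L_GX3947 = (0.693)² × (2.027)⁴ = 0.4802 × 16.89 = 8.112.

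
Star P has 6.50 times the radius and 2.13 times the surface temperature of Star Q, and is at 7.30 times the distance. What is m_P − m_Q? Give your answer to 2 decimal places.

L_P/L_Q = (6.50)²(2.13)⁴ = 869.7.
F_P/F_Q = (L_P/L_Q)/(d_P/d_Q)² = 869.7/53.29 = 16.32.
m_P − m_Q = −2.5 log₁₀(16.32) = -3.03.

-3.03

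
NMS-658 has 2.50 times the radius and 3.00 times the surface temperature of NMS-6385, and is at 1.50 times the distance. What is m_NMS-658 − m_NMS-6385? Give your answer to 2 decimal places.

-5.88

L_NMS-658/L_NMS-6385 = (2.50)²(3.00)⁴ = 506.2.
F_NMS-658/F_NMS-6385 = (L_NMS-658/L_NMS-6385)/(d_NMS-658/d_NMS-6385)² = 506.2/2.250 = 225.0.
m_NMS-658 − m_NMS-6385 = −2.5 log₁₀(225.0) = -5.88.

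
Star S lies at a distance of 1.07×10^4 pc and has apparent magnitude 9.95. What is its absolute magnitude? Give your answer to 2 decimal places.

-5.20

M = m − 5 log₁₀(d/10 pc) = 9.95 − 5 log₁₀(1.07×10^4/10)
  = 9.95 − 5 × 3.029 = 9.95 − 15.15 = -5.20.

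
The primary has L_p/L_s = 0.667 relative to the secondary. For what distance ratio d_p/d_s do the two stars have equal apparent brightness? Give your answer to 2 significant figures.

Equal flux requires L_p/d_p² = L_s/d_s², so d_p/d_s = √(L_p/L_s)
= √(0.667) = 0.8167.

0.82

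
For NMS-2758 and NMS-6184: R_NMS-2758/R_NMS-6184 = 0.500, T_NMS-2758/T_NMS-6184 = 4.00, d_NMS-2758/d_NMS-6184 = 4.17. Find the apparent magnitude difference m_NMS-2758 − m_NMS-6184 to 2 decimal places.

L_NMS-2758/L_NMS-6184 = (0.500)²(4.00)⁴ = 64.00.
F_NMS-2758/F_NMS-6184 = (L_NMS-2758/L_NMS-6184)/(d_NMS-2758/d_NMS-6184)² = 64.00/17.39 = 3.681.
m_NMS-2758 − m_NMS-6184 = −2.5 log₁₀(3.681) = -1.41.

-1.41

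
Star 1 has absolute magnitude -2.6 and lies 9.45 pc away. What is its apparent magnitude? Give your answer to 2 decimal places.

m = M + 5 log₁₀(d/10 pc) = -2.6 + 5 log₁₀(9.45/10)
  = -2.6 + 5 × -0.025 = -2.6 + -0.12 = -2.72.

-2.72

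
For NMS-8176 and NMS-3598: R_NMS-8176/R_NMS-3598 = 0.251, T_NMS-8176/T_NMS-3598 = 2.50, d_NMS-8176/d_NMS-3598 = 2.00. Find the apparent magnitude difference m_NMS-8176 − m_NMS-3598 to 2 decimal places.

L_NMS-8176/L_NMS-3598 = (0.251)²(2.50)⁴ = 2.461.
F_NMS-8176/F_NMS-3598 = (L_NMS-8176/L_NMS-3598)/(d_NMS-8176/d_NMS-3598)² = 2.461/4.000 = 0.6152.
m_NMS-8176 − m_NMS-3598 = −2.5 log₁₀(0.6152) = 0.53.

0.53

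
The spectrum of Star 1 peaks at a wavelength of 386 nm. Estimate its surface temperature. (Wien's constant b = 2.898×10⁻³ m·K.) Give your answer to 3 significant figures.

T = b/λ_max = 2.898×10⁻³ / (386×10⁻⁹) = 7508 K.

7.51×10^3 K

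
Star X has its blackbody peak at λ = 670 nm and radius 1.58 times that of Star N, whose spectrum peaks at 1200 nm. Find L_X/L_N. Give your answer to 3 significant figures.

Wien's law gives T ∝ 1/λ_max, so T_X/T_N = λ_N/λ_X = 1200/670 = 1.791.
Then L ∝ R²T⁴ gives L_X/L_N = (1.58)² × (1.791)⁴ = 2.496 × 10.29 = 25.69.

25.7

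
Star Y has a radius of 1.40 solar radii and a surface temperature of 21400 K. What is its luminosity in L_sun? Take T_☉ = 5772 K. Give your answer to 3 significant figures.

370 L_sun

L/L_☉ = (R/R_☉)² (T/T_☉)⁴ = (1.40)² × (21400/5772)⁴
       = 1.960 × (3.708)⁴ = 1.960 × 189.0 = 370.3.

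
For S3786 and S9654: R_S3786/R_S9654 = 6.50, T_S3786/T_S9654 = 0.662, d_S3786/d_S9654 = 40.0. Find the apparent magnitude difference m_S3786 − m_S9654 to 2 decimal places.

L_S3786/L_S9654 = (6.50)²(0.662)⁴ = 8.114.
F_S3786/F_S9654 = (L_S3786/L_S9654)/(d_S3786/d_S9654)² = 8.114/1600 = 0.005072.
m_S3786 − m_S9654 = −2.5 log₁₀(0.005072) = 5.74.

5.74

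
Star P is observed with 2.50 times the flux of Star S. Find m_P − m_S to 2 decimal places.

-0.99

m_P − m_S = −2.5 log₁₀(F_P/F_S) = −2.5 log₁₀(2.50) = −2.5 × (0.398) = -0.995.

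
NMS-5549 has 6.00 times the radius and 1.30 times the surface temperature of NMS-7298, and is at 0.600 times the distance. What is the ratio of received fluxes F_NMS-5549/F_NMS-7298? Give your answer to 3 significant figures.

L_NMS-5549/L_NMS-7298 = (R_NMS-5549/R_NMS-7298)²(T_NMS-5549/T_NMS-7298)⁴ = (6.00)² × (1.30)⁴ = 102.8.
F_NMS-5549/F_NMS-7298 = (L_NMS-5549/L_NMS-7298)/(d_NMS-5549/d_NMS-7298)² = 102.8 / (0.600)² = 285.6.

286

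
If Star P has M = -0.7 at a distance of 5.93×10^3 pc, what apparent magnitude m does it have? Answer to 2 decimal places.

13.17

m = M + 5 log₁₀(d/10 pc) = -0.7 + 5 log₁₀(5.93×10^3/10)
  = -0.7 + 5 × 2.773 = -0.7 + 13.87 = 13.17.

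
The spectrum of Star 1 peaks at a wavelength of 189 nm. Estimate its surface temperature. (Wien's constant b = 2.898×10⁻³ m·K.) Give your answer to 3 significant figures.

T = b/λ_max = 2.898×10⁻³ / (189×10⁻⁹) = 1.533×10^4 K.

1.53×10^4 K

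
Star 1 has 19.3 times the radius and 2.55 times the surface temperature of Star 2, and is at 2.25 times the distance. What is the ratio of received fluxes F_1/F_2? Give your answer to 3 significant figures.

L_1/L_2 = (R_1/R_2)²(T_1/T_2)⁴ = (19.3)² × (2.55)⁴ = 1.575×10^4.
F_1/F_2 = (L_1/L_2)/(d_1/d_2)² = 1.575×10^4 / (2.25)² = 3111.

3.11×10^3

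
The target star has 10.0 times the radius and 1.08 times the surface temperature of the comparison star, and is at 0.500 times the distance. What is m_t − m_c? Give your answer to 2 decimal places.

-6.84

L_t/L_c = (10.0)²(1.08)⁴ = 136.0.
F_t/F_c = (L_t/L_c)/(d_t/d_c)² = 136.0/0.2500 = 544.2.
m_t − m_c = −2.5 log₁₀(544.2) = -6.84.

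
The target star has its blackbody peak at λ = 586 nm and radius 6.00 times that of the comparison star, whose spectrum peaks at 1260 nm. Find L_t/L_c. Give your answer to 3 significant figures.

Wien's law gives T ∝ 1/λ_max, so T_t/T_c = λ_c/λ_t = 1260/586 = 2.150.
Then L ∝ R²T⁴ gives L_t/L_c = (6.00)² × (2.150)⁴ = 36.00 × 21.37 = 769.5.

769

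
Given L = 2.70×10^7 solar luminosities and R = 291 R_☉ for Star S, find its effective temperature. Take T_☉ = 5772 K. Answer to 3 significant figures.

2.44×10^4 K

T/T_☉ = (L/L_☉)^(1/4) / (R/R_☉)^(1/2)
T = 5772 × (2.70×10^7)^(1/4) / √(291) = 5772 × 72.08 / 17.06 = 2.439×10^4 K.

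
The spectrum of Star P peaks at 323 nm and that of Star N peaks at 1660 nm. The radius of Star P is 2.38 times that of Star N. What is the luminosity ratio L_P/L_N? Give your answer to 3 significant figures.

3.95×10^3

Wien's law gives T ∝ 1/λ_max, so T_P/T_N = λ_N/λ_P = 1660/323 = 5.139.
Then L ∝ R²T⁴ gives L_P/L_N = (2.38)² × (5.139)⁴ = 5.664 × 697.6 = 3952.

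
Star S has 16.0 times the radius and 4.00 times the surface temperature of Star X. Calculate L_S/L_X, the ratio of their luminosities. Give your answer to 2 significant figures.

From the Stefan–Boltzmann law, L ∝ R²T⁴, so
L_S/L_X = (R_S/R_X)² (T_S/T_X)⁴ = (16.0)² × (4.00)⁴ = 256.0 × 256.0 = 6.554×10^4.

6.6×10^4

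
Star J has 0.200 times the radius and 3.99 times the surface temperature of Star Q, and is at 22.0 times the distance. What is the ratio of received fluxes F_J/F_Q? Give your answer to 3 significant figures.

L_J/L_Q = (R_J/R_Q)²(T_J/T_Q)⁴ = (0.200)² × (3.99)⁴ = 10.14.
F_J/F_Q = (L_J/L_Q)/(d_J/d_Q)² = 10.14 / (22.0)² = 0.02095.

0.0209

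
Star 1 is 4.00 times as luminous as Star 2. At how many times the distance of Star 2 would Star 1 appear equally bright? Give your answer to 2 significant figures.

Equal flux requires L_1/d_1² = L_2/d_2², so d_1/d_2 = √(L_1/L_2)
= √(4.00) = 2.000.

2.0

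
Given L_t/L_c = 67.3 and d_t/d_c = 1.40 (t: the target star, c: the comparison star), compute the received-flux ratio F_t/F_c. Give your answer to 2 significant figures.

F = L/(4πd²), so F_t/F_c = (L_t/L_c) / (d_t/d_c)²
= 67.3 / (1.40)² = 67.3 / 1.960 = 34.34.

34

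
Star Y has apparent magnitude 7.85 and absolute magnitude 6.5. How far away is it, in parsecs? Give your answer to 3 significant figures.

m − M = 5 log₁₀(d/10 pc)
7.85 − (6.5) = 1.35 = 5 log₁₀(d/10)
d = 10 × 10^(1.35/5) = 10 × 10^0.270 = 18.62 pc.

18.6 pc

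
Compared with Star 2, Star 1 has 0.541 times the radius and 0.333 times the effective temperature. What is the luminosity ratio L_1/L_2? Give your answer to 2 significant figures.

0.0036

From the Stefan–Boltzmann law, L ∝ R²T⁴, so
L_1/L_2 = (R_1/R_2)² (T_1/T_2)⁴ = (0.541)² × (0.333)⁴ = 0.2927 × 0.01230 = 0.003599.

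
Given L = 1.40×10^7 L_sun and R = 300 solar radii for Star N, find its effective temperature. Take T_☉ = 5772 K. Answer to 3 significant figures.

T/T_☉ = (L/L_☉)^(1/4) / (R/R_☉)^(1/2)
T = 5772 × (1.40×10^7)^(1/4) / √(300) = 5772 × 61.17 / 17.32 = 2.038×10^4 K.

2.04×10^4 K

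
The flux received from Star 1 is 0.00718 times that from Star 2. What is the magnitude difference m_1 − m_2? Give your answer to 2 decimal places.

5.36

m_1 − m_2 = −2.5 log₁₀(F_1/F_2) = −2.5 log₁₀(0.00718) = −2.5 × (-2.144) = 5.360.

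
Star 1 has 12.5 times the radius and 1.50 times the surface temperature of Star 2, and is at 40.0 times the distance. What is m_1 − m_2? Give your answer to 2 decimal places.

L_1/L_2 = (12.5)²(1.50)⁴ = 791.0.
F_1/F_2 = (L_1/L_2)/(d_1/d_2)² = 791.0/1600 = 0.4944.
m_1 − m_2 = −2.5 log₁₀(0.4944) = 0.76.

0.76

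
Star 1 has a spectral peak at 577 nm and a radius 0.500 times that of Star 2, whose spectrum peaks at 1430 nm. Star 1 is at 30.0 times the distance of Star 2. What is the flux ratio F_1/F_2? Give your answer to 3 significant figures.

0.0105

Wien's law: T_1/T_2 = λ_2/λ_1 = 1430/577 = 2.478.
L_1/L_2 = (R_1/R_2)²(T_1/T_2)⁴ = (0.500)²(2.478)⁴ = 9.432.
F_1/F_2 = (L_1/L_2)/(d_1/d_2)² = 9.432/(30.0)² = 0.01048.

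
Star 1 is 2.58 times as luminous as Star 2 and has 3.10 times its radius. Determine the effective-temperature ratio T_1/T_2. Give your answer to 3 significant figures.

L ∝ R²T⁴ gives T ∝ (L/R²)^(1/4), so
T_1/T_2 = (2.58 / 3.10²)^(1/4) = (0.2685)^(1/4) = 0.7198.

0.720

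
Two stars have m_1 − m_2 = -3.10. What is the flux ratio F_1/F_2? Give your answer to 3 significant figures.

17.4

F_1/F_2 = 10^(−(m_1 − m_2)/2.5) = 10^(3.10/2.5) = 10^1.240 = 17.38.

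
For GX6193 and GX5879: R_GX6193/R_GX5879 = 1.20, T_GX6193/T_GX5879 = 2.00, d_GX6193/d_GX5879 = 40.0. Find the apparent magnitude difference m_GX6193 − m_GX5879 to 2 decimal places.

L_GX6193/L_GX5879 = (1.20)²(2.00)⁴ = 23.04.
F_GX6193/F_GX5879 = (L_GX6193/L_GX5879)/(d_GX6193/d_GX5879)² = 23.04/1600 = 0.01440.
m_GX6193 − m_GX5879 = −2.5 log₁₀(0.01440) = 4.60.

4.60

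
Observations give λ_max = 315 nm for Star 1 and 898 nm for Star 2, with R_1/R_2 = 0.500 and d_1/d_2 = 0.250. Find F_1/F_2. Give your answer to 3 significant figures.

264

Wien's law: T_1/T_2 = λ_2/λ_1 = 898/315 = 2.851.
L_1/L_2 = (R_1/R_2)²(T_1/T_2)⁴ = (0.500)²(2.851)⁴ = 16.51.
F_1/F_2 = (L_1/L_2)/(d_1/d_2)² = 16.51/(0.250)² = 264.2.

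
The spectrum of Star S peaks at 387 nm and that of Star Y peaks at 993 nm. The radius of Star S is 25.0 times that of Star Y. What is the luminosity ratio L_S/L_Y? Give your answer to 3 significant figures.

2.71×10^4

Wien's law gives T ∝ 1/λ_max, so T_S/T_Y = λ_Y/λ_S = 993/387 = 2.566.
Then L ∝ R²T⁴ gives L_S/L_Y = (25.0)² × (2.566)⁴ = 625.0 × 43.35 = 2.709×10^4.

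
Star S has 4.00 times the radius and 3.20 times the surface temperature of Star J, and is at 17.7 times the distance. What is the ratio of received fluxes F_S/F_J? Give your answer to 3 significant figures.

L_S/L_J = (R_S/R_J)²(T_S/T_J)⁴ = (4.00)² × (3.20)⁴ = 1678.
F_S/F_J = (L_S/L_J)/(d_S/d_J)² = 1678 / (17.7)² = 5.355.

5.36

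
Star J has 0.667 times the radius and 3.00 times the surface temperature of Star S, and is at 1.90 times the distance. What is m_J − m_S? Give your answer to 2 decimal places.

-2.50

L_J/L_S = (0.667)²(3.00)⁴ = 36.04.
F_J/F_S = (L_J/L_S)/(d_J/d_S)² = 36.04/3.610 = 9.982.
m_J − m_S = −2.5 log₁₀(9.982) = -2.50.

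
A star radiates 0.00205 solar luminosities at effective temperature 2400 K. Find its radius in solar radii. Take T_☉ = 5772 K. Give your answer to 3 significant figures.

R/R_☉ = √(L/L_☉) / (T/T_☉)² = √(0.00205) / (0.4158)²
       = 0.04528 / 0.1729 = 0.2619.

0.262 solar radii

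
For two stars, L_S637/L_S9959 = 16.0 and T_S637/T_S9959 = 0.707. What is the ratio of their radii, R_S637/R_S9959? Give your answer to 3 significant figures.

L ∝ R²T⁴ gives R ∝ √L / T², so
R_S637/R_S9959 = √(16.0) / (0.707)² = 4.000 / 0.4998 = 8.002.

8.00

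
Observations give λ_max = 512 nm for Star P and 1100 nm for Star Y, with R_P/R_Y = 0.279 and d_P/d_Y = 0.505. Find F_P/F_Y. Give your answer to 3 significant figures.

Wien's law: T_P/T_Y = λ_Y/λ_P = 1100/512 = 2.148.
L_P/L_Y = (R_P/R_Y)²(T_P/T_Y)⁴ = (0.279)²(2.148)⁴ = 1.658.
F_P/F_Y = (L_P/L_Y)/(d_P/d_Y)² = 1.658/(0.505)² = 6.503.

6.50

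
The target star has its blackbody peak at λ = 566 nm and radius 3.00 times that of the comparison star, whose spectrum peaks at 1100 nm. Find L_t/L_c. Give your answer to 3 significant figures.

Wien's law gives T ∝ 1/λ_max, so T_t/T_c = λ_c/λ_t = 1100/566 = 1.943.
Then L ∝ R²T⁴ gives L_t/L_c = (3.00)² × (1.943)⁴ = 9.000 × 14.27 = 128.4.

128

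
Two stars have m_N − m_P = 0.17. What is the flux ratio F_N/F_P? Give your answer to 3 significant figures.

0.855

F_N/F_P = 10^(−(m_N − m_P)/2.5) = 10^(-0.17/2.5) = 10^-0.068 = 0.8551.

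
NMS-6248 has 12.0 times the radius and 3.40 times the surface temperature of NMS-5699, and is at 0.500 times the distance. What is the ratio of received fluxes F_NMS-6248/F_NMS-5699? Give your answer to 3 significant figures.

7.70×10^4

L_NMS-6248/L_NMS-5699 = (R_NMS-6248/R_NMS-5699)²(T_NMS-6248/T_NMS-5699)⁴ = (12.0)² × (3.40)⁴ = 1.924×10^4.
F_NMS-6248/F_NMS-5699 = (L_NMS-6248/L_NMS-5699)/(d_NMS-6248/d_NMS-5699)² = 1.924×10^4 / (0.500)² = 7.697×10^4.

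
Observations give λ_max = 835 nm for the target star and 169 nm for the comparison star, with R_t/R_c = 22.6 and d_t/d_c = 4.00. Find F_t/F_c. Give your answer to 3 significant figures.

0.0536

Wien's law: T_t/T_c = λ_c/λ_t = 169/835 = 0.2024.
L_t/L_c = (R_t/R_c)²(T_t/T_c)⁴ = (22.6)²(0.2024)⁴ = 0.8571.
F_t/F_c = (L_t/L_c)/(d_t/d_c)² = 0.8571/(4.00)² = 0.05357.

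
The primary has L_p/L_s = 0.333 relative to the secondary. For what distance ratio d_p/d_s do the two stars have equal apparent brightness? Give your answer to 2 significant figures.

0.58

Equal flux requires L_p/d_p² = L_s/d_s², so d_p/d_s = √(L_p/L_s)
= √(0.333) = 0.5771.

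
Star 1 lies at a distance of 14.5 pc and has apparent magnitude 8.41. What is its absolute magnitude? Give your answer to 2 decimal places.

7.60

M = m − 5 log₁₀(d/10 pc) = 8.41 − 5 log₁₀(14.5/10)
  = 8.41 − 5 × 0.161 = 8.41 − 0.81 = 7.60.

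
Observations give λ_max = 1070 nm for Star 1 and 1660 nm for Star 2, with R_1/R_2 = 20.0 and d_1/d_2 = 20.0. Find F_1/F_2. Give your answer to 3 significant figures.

Wien's law: T_1/T_2 = λ_2/λ_1 = 1660/1070 = 1.551.
L_1/L_2 = (R_1/R_2)²(T_1/T_2)⁴ = (20.0)²(1.551)⁴ = 2317.
F_1/F_2 = (L_1/L_2)/(d_1/d_2)² = 2317/(20.0)² = 5.793.

5.79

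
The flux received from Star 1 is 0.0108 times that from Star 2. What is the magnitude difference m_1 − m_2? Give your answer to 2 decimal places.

m_1 − m_2 = −2.5 log₁₀(F_1/F_2) = −2.5 log₁₀(0.0108) = −2.5 × (-1.967) = 4.916.

4.92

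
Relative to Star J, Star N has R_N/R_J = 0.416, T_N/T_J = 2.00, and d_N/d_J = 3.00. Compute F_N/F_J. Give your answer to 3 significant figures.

L_N/L_J = (R_N/R_J)²(T_N/T_J)⁴ = (0.416)² × (2.00)⁴ = 2.769.
F_N/F_J = (L_N/L_J)/(d_N/d_J)² = 2.769 / (3.00)² = 0.3077.

0.308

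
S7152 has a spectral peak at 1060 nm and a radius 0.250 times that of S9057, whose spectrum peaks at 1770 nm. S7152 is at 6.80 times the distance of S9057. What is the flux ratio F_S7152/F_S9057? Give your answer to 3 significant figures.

Wien's law: T_S7152/T_S9057 = λ_S9057/λ_S7152 = 1770/1060 = 1.670.
L_S7152/L_S9057 = (R_S7152/R_S9057)²(T_S7152/T_S9057)⁴ = (0.250)²(1.670)⁴ = 0.4859.
F_S7152/F_S9057 = (L_S7152/L_S9057)/(d_S7152/d_S9057)² = 0.4859/(6.80)² = 0.01051.

0.0105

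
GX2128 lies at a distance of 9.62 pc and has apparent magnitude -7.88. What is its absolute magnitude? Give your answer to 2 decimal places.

M = m − 5 log₁₀(d/10 pc) = -7.88 − 5 log₁₀(9.62/10)
  = -7.88 − 5 × -0.017 = -7.88 − -0.08 = -7.80.

-7.80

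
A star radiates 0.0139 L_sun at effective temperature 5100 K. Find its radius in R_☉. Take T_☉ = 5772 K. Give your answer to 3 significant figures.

R/R_☉ = √(L/L_☉) / (T/T_☉)² = √(0.0139) / (0.8836)²
       = 0.1179 / 0.7807 = 0.1510.

0.151 R_☉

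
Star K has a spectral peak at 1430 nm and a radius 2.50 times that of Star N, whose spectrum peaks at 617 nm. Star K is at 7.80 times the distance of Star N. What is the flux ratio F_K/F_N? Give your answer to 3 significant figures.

Wien's law: T_K/T_N = λ_N/λ_K = 617/1430 = 0.4315.
L_K/L_N = (R_K/R_N)²(T_K/T_N)⁴ = (2.50)²(0.4315)⁴ = 0.2166.
F_K/F_N = (L_K/L_N)/(d_K/d_N)² = 0.2166/(7.80)² = 0.003560.

0.00356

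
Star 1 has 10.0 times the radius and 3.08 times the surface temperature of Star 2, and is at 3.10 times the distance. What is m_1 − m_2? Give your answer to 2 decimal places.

-7.43

L_1/L_2 = (10.0)²(3.08)⁴ = 8999.
F_1/F_2 = (L_1/L_2)/(d_1/d_2)² = 8999/9.610 = 936.4.
m_1 − m_2 = −2.5 log₁₀(936.4) = -7.43.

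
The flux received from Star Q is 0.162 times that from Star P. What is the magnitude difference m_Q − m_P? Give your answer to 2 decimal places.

1.98

m_Q − m_P = −2.5 log₁₀(F_Q/F_P) = −2.5 log₁₀(0.162) = −2.5 × (-0.790) = 1.976.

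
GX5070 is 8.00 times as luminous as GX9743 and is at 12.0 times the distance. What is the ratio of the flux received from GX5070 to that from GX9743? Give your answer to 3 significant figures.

F = L/(4πd²), so F_GX5070/F_GX9743 = (L_GX5070/L_GX9743) / (d_GX5070/d_GX9743)²
= 8.00 / (12.0)² = 8.00 / 144.0 = 0.05556.

0.0556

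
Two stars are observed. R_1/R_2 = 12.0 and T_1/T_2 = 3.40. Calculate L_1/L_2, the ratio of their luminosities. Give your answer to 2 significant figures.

From the Stefan–Boltzmann law, L ∝ R²T⁴, so
L_1/L_2 = (R_1/R_2)² (T_1/T_2)⁴ = (12.0)² × (3.40)⁴ = 144.0 × 133.6 = 1.924×10^4.

1.9×10^4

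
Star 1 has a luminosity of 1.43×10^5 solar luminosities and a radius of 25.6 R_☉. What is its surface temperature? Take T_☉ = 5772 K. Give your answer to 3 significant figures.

T/T_☉ = (L/L_☉)^(1/4) / (R/R_☉)^(1/2)
T = 5772 × (1.43×10^5)^(1/4) / √(25.6) = 5772 × 19.45 / 5.060 = 2.218×10^4 K.

2.22×10^4 K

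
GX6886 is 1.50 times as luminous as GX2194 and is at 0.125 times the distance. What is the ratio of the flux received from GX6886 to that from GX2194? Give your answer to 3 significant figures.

96.0

F = L/(4πd²), so F_GX6886/F_GX2194 = (L_GX6886/L_GX2194) / (d_GX6886/d_GX2194)²
= 1.50 / (0.125)² = 1.50 / 0.01562 = 96.00.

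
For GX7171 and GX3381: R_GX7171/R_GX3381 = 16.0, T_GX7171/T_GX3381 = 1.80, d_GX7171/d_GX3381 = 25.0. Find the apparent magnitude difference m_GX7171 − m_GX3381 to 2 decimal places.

-1.58

L_GX7171/L_GX3381 = (16.0)²(1.80)⁴ = 2687.
F_GX7171/F_GX3381 = (L_GX7171/L_GX3381)/(d_GX7171/d_GX3381)² = 2687/625.0 = 4.300.
m_GX7171 − m_GX3381 = −2.5 log₁₀(4.300) = -1.58.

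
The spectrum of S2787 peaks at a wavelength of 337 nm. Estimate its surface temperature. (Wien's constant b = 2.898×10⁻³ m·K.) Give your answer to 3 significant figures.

8.60×10^3 K

T = b/λ_max = 2.898×10⁻³ / (337×10⁻⁹) = 8599 K.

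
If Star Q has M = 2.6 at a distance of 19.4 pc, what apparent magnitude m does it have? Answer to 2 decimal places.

4.04

m = M + 5 log₁₀(d/10 pc) = 2.6 + 5 log₁₀(19.4/10)
  = 2.6 + 5 × 0.288 = 2.6 + 1.44 = 4.04.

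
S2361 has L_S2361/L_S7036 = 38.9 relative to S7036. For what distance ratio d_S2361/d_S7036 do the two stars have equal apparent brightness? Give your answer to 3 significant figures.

Equal flux requires L_S2361/d_S2361² = L_S7036/d_S7036², so d_S2361/d_S7036 = √(L_S2361/L_S7036)
= √(38.9) = 6.237.

6.24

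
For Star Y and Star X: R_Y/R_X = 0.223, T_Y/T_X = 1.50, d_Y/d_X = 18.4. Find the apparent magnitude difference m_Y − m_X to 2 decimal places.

L_Y/L_X = (0.223)²(1.50)⁴ = 0.2518.
F_Y/F_X = (L_Y/L_X)/(d_Y/d_X)² = 0.2518/338.6 = 7.436×10^-4.
m_Y − m_X = −2.5 log₁₀(7.436×10^-4) = 7.82.

7.82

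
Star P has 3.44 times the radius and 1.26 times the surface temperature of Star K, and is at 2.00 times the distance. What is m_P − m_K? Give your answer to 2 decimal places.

L_P/L_K = (3.44)²(1.26)⁴ = 29.83.
F_P/F_K = (L_P/L_K)/(d_P/d_K)² = 29.83/4.000 = 7.457.
m_P − m_K = −2.5 log₁₀(7.457) = -2.18.

-2.18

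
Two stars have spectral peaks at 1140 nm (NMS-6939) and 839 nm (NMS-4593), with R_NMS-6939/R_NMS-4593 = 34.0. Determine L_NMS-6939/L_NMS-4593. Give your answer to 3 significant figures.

339

Wien's law gives T ∝ 1/λ_max, so T_NMS-6939/T_NMS-4593 = λ_NMS-4593/λ_NMS-6939 = 839/1140 = 0.7360.
Then L ∝ R²T⁴ gives L_NMS-6939/L_NMS-4593 = (34.0)² × (0.7360)⁴ = 1156 × 0.2934 = 339.1.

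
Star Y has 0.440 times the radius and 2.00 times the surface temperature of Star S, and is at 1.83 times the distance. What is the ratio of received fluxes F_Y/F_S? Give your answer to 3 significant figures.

0.925

L_Y/L_S = (R_Y/R_S)²(T_Y/T_S)⁴ = (0.440)² × (2.00)⁴ = 3.098.
F_Y/F_S = (L_Y/L_S)/(d_Y/d_S)² = 3.098 / (1.83)² = 0.9250.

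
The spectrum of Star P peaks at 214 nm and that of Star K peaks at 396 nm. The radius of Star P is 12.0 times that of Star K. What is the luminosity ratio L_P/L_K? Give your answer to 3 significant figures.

Wien's law gives T ∝ 1/λ_max, so T_P/T_K = λ_K/λ_P = 396/214 = 1.850.
Then L ∝ R²T⁴ gives L_P/L_K = (12.0)² × (1.850)⁴ = 144.0 × 11.73 = 1688.

1.69×10^3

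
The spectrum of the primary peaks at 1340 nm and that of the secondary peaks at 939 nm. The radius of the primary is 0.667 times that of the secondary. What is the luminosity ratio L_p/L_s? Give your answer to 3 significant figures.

Wien's law gives T ∝ 1/λ_max, so T_p/T_s = λ_s/λ_p = 939/1340 = 0.7007.
Then L ∝ R²T⁴ gives L_p/L_s = (0.667)² × (0.7007)⁴ = 0.4449 × 0.2411 = 0.1073.

0.107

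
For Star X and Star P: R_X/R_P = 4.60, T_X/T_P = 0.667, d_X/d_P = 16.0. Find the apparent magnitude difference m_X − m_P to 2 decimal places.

4.47

L_X/L_P = (4.60)²(0.667)⁴ = 4.188.
F_X/F_P = (L_X/L_P)/(d_X/d_P)² = 4.188/256.0 = 0.01636.
m_X − m_P = −2.5 log₁₀(0.01636) = 4.47.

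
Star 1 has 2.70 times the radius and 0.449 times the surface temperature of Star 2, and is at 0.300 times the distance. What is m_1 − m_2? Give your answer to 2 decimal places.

L_1/L_2 = (2.70)²(0.449)⁴ = 0.2963.
F_1/F_2 = (L_1/L_2)/(d_1/d_2)² = 0.2963/0.09000 = 3.292.
m_1 − m_2 = −2.5 log₁₀(3.292) = -1.29.

-1.29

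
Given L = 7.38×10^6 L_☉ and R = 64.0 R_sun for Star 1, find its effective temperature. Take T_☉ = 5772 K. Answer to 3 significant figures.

T/T_☉ = (L/L_☉)^(1/4) / (R/R_☉)^(1/2)
T = 5772 × (7.38×10^6)^(1/4) / √(64.0) = 5772 × 52.12 / 8.000 = 3.761×10^4 K.

3.76×10^4 K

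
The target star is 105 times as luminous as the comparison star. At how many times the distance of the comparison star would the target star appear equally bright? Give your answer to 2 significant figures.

Equal flux requires L_t/d_t² = L_c/d_c², so d_t/d_c = √(L_t/L_c)
= √(105) = 10.25.

10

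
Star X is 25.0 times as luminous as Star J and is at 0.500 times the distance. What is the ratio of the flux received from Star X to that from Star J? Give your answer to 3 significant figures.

F = L/(4πd²), so F_X/F_J = (L_X/L_J) / (d_X/d_J)²
= 25.0 / (0.500)² = 25.0 / 0.2500 = 100.0.

100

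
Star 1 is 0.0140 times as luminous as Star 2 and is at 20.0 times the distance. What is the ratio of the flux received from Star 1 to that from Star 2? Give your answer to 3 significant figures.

F = L/(4πd²), so F_1/F_2 = (L_1/L_2) / (d_1/d_2)²
= 0.0140 / (20.0)² = 0.0140 / 400.0 = 3.500×10^-5.

3.50×10^-5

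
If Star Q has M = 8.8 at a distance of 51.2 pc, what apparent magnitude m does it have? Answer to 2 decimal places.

12.35

m = M + 5 log₁₀(d/10 pc) = 8.8 + 5 log₁₀(51.2/10)
  = 8.8 + 5 × 0.709 = 8.8 + 3.55 = 12.35.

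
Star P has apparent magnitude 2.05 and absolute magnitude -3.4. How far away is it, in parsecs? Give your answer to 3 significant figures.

m − M = 5 log₁₀(d/10 pc)
2.05 − (-3.4) = 5.45 = 5 log₁₀(d/10)
d = 10 × 10^(5.45/5) = 10 × 10^1.090 = 123.0 pc.

123 pc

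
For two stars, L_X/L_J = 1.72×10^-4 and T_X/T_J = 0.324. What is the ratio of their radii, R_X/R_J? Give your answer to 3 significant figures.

0.125

L ∝ R²T⁴ gives R ∝ √L / T², so
R_X/R_J = √(1.72×10^-4) / (0.324)² = 0.01311 / 0.1050 = 0.1249.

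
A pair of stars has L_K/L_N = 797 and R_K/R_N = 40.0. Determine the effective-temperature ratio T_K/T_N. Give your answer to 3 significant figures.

0.840

L ∝ R²T⁴ gives T ∝ (L/R²)^(1/4), so
T_K/T_N = (797 / 40.0²)^(1/4) = (0.4981)^(1/4) = 0.8401.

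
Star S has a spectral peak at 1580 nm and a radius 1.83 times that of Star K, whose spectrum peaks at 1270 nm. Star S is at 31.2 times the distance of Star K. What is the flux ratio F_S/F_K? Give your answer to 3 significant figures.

0.00144

Wien's law: T_S/T_K = λ_K/λ_S = 1270/1580 = 0.8038.
L_S/L_K = (R_S/R_K)²(T_S/T_K)⁴ = (1.83)²(0.8038)⁴ = 1.398.
F_S/F_K = (L_S/L_K)/(d_S/d_K)² = 1.398/(31.2)² = 0.001436.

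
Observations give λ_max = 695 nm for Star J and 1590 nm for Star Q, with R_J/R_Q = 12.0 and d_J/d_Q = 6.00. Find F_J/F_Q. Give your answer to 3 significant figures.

110

Wien's law: T_J/T_Q = λ_Q/λ_J = 1590/695 = 2.288.
L_J/L_Q = (R_J/R_Q)²(T_J/T_Q)⁴ = (12.0)²(2.288)⁴ = 3945.
F_J/F_Q = (L_J/L_Q)/(d_J/d_Q)² = 3945/(6.00)² = 109.6.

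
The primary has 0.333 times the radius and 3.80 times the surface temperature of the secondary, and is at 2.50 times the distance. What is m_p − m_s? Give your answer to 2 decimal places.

-1.42

L_p/L_s = (0.333)²(3.80)⁴ = 23.12.
F_p/F_s = (L_p/L_s)/(d_p/d_s)² = 23.12/6.250 = 3.699.
m_p − m_s = −2.5 log₁₀(3.699) = -1.42.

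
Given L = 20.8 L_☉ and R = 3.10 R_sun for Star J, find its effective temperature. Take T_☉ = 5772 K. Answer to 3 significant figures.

7.00×10^3 K

T/T_☉ = (L/L_☉)^(1/4) / (R/R_☉)^(1/2)
T = 5772 × (20.8)^(1/4) / √(3.10) = 5772 × 2.136 / 1.761 = 7001 K.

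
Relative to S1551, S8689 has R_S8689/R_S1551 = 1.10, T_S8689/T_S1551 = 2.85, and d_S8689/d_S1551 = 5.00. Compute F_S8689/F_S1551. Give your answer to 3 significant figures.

3.19

L_S8689/L_S1551 = (R_S8689/R_S1551)²(T_S8689/T_S1551)⁴ = (1.10)² × (2.85)⁴ = 79.83.
F_S8689/F_S1551 = (L_S8689/L_S1551)/(d_S8689/d_S1551)² = 79.83 / (5.00)² = 3.193.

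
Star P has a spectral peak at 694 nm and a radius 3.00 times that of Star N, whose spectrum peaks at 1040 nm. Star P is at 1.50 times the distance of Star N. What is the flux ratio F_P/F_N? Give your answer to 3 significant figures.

20.2

Wien's law: T_P/T_N = λ_N/λ_P = 1040/694 = 1.499.
L_P/L_N = (R_P/R_N)²(T_P/T_N)⁴ = (3.00)²(1.499)⁴ = 45.39.
F_P/F_N = (L_P/L_N)/(d_P/d_N)² = 45.39/(1.50)² = 20.17.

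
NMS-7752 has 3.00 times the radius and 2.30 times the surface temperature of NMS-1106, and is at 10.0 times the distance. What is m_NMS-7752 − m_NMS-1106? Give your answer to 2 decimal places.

L_NMS-7752/L_NMS-1106 = (3.00)²(2.30)⁴ = 251.9.
F_NMS-7752/F_NMS-1106 = (L_NMS-7752/L_NMS-1106)/(d_NMS-7752/d_NMS-1106)² = 251.9/100.0 = 2.519.
m_NMS-7752 − m_NMS-1106 = −2.5 log₁₀(2.519) = -1.00.

-1.00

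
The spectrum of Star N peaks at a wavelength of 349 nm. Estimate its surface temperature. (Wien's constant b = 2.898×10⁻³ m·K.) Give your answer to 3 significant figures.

T = b/λ_max = 2.898×10⁻³ / (349×10⁻⁹) = 8304 K.

8.30×10^3 K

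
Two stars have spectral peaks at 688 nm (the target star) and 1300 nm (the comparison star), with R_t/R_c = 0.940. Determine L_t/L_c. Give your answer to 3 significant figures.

11.3

Wien's law gives T ∝ 1/λ_max, so T_t/T_c = λ_c/λ_t = 1300/688 = 1.890.
Then L ∝ R²T⁴ gives L_t/L_c = (0.940)² × (1.890)⁴ = 0.8836 × 12.75 = 11.26.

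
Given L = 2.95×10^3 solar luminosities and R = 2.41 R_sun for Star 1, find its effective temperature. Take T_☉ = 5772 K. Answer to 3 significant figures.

2.74×10^4 K

T/T_☉ = (L/L_☉)^(1/4) / (R/R_☉)^(1/2)
T = 5772 × (2.95×10^3)^(1/4) / √(2.41) = 5772 × 7.370 / 1.552 = 2.740×10^4 K.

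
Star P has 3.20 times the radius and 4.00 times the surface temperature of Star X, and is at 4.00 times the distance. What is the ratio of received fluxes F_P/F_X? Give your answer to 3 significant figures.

L_P/L_X = (R_P/R_X)²(T_P/T_X)⁴ = (3.20)² × (4.00)⁴ = 2621.
F_P/F_X = (L_P/L_X)/(d_P/d_X)² = 2621 / (4.00)² = 163.8.

164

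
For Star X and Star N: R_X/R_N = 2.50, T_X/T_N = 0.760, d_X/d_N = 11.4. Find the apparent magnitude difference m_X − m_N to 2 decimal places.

4.49

L_X/L_N = (2.50)²(0.760)⁴ = 2.085.
F_X/F_N = (L_X/L_N)/(d_X/d_N)² = 2.085/130.0 = 0.01604.
m_X − m_N = −2.5 log₁₀(0.01604) = 4.49.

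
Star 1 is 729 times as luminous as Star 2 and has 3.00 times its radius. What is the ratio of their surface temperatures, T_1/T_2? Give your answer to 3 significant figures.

3.00

L ∝ R²T⁴ gives T ∝ (L/R²)^(1/4), so
T_1/T_2 = (729 / 3.00²)^(1/4) = (81.00)^(1/4) = 3.000.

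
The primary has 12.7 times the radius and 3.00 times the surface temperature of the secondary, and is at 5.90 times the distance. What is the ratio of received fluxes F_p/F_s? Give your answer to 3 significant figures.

375

L_p/L_s = (R_p/R_s)²(T_p/T_s)⁴ = (12.7)² × (3.00)⁴ = 1.306×10^4.
F_p/F_s = (L_p/L_s)/(d_p/d_s)² = 1.306×10^4 / (5.90)² = 375.3.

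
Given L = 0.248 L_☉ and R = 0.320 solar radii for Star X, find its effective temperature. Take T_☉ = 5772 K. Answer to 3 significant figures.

T/T_☉ = (L/L_☉)^(1/4) / (R/R_☉)^(1/2)
T = 5772 × (0.248)^(1/4) / √(0.320) = 5772 × 0.7057 / 0.5657 = 7201 K.

7.20×10^3 K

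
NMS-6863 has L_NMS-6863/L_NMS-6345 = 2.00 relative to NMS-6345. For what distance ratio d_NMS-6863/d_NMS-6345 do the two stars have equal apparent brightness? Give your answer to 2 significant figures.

1.4

Equal flux requires L_NMS-6863/d_NMS-6863² = L_NMS-6345/d_NMS-6345², so d_NMS-6863/d_NMS-6345 = √(L_NMS-6863/L_NMS-6345)
= √(2.00) = 1.414.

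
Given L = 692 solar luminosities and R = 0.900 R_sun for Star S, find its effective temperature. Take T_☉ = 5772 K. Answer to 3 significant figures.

T/T_☉ = (L/L_☉)^(1/4) / (R/R_☉)^(1/2)
T = 5772 × (692)^(1/4) / √(0.900) = 5772 × 5.129 / 0.9487 = 3.121×10^4 K.

3.12×10^4 K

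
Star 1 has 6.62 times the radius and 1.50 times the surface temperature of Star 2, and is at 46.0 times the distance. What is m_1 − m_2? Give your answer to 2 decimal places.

2.45

L_1/L_2 = (6.62)²(1.50)⁴ = 221.9.
F_1/F_2 = (L_1/L_2)/(d_1/d_2)² = 221.9/2116 = 0.1048.
m_1 − m_2 = −2.5 log₁₀(0.1048) = 2.45.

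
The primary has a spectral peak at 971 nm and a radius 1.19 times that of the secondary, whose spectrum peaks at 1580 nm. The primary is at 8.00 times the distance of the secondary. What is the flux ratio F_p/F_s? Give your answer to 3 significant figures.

0.155

Wien's law: T_p/T_s = λ_s/λ_p = 1580/971 = 1.627.
L_p/L_s = (R_p/R_s)²(T_p/T_s)⁴ = (1.19)²(1.627)⁴ = 9.928.
F_p/F_s = (L_p/L_s)/(d_p/d_s)² = 9.928/(8.00)² = 0.1551.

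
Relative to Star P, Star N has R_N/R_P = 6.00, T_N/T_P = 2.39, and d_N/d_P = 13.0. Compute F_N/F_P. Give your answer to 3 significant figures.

6.95

L_N/L_P = (R_N/R_P)²(T_N/T_P)⁴ = (6.00)² × (2.39)⁴ = 1175.
F_N/F_P = (L_N/L_P)/(d_N/d_P)² = 1175 / (13.0)² = 6.950.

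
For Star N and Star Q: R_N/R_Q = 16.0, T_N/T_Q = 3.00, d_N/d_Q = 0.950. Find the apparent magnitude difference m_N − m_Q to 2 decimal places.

L_N/L_Q = (16.0)²(3.00)⁴ = 2.074×10^4.
F_N/F_Q = (L_N/L_Q)/(d_N/d_Q)² = 2.074×10^4/0.9025 = 2.298×10^4.
m_N − m_Q = −2.5 log₁₀(2.298×10^4) = -10.90.

-10.90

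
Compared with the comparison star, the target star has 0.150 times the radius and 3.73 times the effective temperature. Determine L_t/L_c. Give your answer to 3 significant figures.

From the Stefan–Boltzmann law, L ∝ R²T⁴, so
L_t/L_c = (R_t/R_c)² (T_t/T_c)⁴ = (0.150)² × (3.73)⁴ = 0.02250 × 193.6 = 4.355.

4.36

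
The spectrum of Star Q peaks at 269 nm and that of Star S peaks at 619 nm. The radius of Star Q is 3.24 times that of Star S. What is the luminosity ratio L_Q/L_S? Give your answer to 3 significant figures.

294

Wien's law gives T ∝ 1/λ_max, so T_Q/T_S = λ_S/λ_Q = 619/269 = 2.301.
Then L ∝ R²T⁴ gives L_Q/L_S = (3.24)² × (2.301)⁴ = 10.50 × 28.04 = 294.3.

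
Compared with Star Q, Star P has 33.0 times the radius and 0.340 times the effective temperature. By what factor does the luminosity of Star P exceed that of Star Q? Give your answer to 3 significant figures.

From the Stefan–Boltzmann law, L ∝ R²T⁴, so
L_P/L_Q = (R_P/R_Q)² (T_P/T_Q)⁴ = (33.0)² × (0.340)⁴ = 1089 × 0.01336 = 14.55.

14.6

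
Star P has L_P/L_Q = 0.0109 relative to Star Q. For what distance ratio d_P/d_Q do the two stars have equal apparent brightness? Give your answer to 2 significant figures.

Equal flux requires L_P/d_P² = L_Q/d_Q², so d_P/d_Q = √(L_P/L_Q)
= √(0.0109) = 0.1044.

0.10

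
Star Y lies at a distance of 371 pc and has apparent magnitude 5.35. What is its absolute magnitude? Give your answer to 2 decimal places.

-2.50

M = m − 5 log₁₀(d/10 pc) = 5.35 − 5 log₁₀(371/10)
  = 5.35 − 5 × 1.569 = 5.35 − 7.85 = -2.50.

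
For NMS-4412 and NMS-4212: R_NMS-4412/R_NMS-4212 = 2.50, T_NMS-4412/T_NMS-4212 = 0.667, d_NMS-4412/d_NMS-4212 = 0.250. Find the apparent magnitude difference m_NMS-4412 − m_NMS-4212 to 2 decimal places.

-3.24

L_NMS-4412/L_NMS-4212 = (2.50)²(0.667)⁴ = 1.237.
F_NMS-4412/F_NMS-4212 = (L_NMS-4412/L_NMS-4212)/(d_NMS-4412/d_NMS-4212)² = 1.237/0.06250 = 19.79.
m_NMS-4412 − m_NMS-4212 = −2.5 log₁₀(19.79) = -3.24.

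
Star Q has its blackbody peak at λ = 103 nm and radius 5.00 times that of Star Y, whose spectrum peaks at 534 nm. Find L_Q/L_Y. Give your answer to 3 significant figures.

Wien's law gives T ∝ 1/λ_max, so T_Q/T_Y = λ_Y/λ_Q = 534/103 = 5.184.
Then L ∝ R²T⁴ gives L_Q/L_Y = (5.00)² × (5.184)⁴ = 25.00 × 722.5 = 1.806×10^4.

1.81×10^4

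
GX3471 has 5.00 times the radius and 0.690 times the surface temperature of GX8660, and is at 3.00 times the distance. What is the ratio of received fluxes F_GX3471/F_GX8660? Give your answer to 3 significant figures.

L_GX3471/L_GX8660 = (R_GX3471/R_GX8660)²(T_GX3471/T_GX8660)⁴ = (5.00)² × (0.690)⁴ = 5.667.
F_GX3471/F_GX8660 = (L_GX3471/L_GX8660)/(d_GX3471/d_GX8660)² = 5.667 / (3.00)² = 0.6296.

0.630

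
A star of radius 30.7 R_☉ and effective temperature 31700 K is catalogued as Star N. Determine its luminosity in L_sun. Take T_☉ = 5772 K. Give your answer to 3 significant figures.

8.57×10^5 L_sun

L/L_☉ = (R/R_☉)² (T/T_☉)⁴ = (30.7)² × (31700/5772)⁴
       = 942.5 × (5.492)⁴ = 942.5 × 909.8 = 8.574×10^5.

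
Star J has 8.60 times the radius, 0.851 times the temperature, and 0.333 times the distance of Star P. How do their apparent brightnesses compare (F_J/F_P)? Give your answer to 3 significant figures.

350

L_J/L_P = (R_J/R_P)²(T_J/T_P)⁴ = (8.60)² × (0.851)⁴ = 38.79.
F_J/F_P = (L_J/L_P)/(d_J/d_P)² = 38.79 / (0.333)² = 349.8.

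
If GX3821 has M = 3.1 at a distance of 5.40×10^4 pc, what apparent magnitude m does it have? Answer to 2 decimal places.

m = M + 5 log₁₀(d/10 pc) = 3.1 + 5 log₁₀(5.40×10^4/10)
  = 3.1 + 5 × 3.732 = 3.1 + 18.66 = 21.76.

21.76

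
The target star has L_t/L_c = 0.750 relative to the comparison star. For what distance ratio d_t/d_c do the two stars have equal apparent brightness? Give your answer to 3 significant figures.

0.866

Equal flux requires L_t/d_t² = L_c/d_c², so d_t/d_c = √(L_t/L_c)
= √(0.750) = 0.8660.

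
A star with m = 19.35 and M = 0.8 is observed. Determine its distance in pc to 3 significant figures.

5.13×10^4 pc

m − M = 5 log₁₀(d/10 pc)
19.35 − (0.8) = 18.55 = 5 log₁₀(d/10)
d = 10 × 10^(18.55/5) = 10 × 10^3.710 = 5.129×10^4 pc.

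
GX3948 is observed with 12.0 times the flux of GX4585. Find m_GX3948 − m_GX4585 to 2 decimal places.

-2.70

m_GX3948 − m_GX4585 = −2.5 log₁₀(F_GX3948/F_GX4585) = −2.5 log₁₀(12.0) = −2.5 × (1.079) = -2.698.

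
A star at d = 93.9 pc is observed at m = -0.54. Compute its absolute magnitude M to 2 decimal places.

M = m − 5 log₁₀(d/10 pc) = -0.54 − 5 log₁₀(93.9/10)
  = -0.54 − 5 × 0.973 = -0.54 − 4.86 = -5.40.

-5.40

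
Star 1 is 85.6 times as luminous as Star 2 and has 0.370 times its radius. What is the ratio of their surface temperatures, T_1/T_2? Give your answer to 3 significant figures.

5.00

L ∝ R²T⁴ gives T ∝ (L/R²)^(1/4), so
T_1/T_2 = (85.6 / 0.370²)^(1/4) = (625.3)^(1/4) = 5.001.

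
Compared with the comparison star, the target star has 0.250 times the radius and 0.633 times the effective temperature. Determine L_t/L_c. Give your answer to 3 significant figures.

0.0100

From the Stefan–Boltzmann law, L ∝ R²T⁴, so
L_t/L_c = (R_t/R_c)² (T_t/T_c)⁴ = (0.250)² × (0.633)⁴ = 0.06250 × 0.1606 = 0.01003.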